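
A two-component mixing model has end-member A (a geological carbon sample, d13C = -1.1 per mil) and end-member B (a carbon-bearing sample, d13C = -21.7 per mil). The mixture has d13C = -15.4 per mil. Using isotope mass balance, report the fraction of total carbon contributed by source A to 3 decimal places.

δ_mix = f_A·δ_A + (1 − f_A)·δ_B  ⇒  f_A = (δ_mix − δ_B)/(δ_A − δ_B)
f_A = (-15.4 − (-21.7)) / (-1.1 − (-21.7))
f_A = 6.3 / 20.6 = 0.3058

0.306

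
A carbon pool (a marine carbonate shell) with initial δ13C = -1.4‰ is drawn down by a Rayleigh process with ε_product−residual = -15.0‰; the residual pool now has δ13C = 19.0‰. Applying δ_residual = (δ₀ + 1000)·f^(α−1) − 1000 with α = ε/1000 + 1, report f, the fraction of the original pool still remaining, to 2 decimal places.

α − 1 = ε/1000 = -0.0150
(δ_res + 1000)/(δ₀ + 1000) = (19.0 + 1000)/(-1.4 + 1000) = 1019.0/998.6 = 1.020429
f = 1.020429^(1/-0.0150) = exp(ln(1.020429)/-0.0150) = exp(0.02022/-0.0150)
f = exp(-1.3482) = 0.2597

0.26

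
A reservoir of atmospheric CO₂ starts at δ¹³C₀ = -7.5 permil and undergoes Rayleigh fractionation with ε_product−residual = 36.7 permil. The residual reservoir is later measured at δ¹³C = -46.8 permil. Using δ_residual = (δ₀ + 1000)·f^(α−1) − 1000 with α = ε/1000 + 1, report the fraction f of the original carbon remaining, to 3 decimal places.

0.333

α − 1 = ε/1000 = 0.0367
(δ_res + 1000)/(δ₀ + 1000) = (-46.8 + 1000)/(-7.5 + 1000) = 953.2/992.5 = 0.960403
f = 0.960403^(1/0.0367) = exp(ln(0.960403)/0.0367) = exp(-0.04040/0.0367)
f = exp(-1.1009) = 0.3326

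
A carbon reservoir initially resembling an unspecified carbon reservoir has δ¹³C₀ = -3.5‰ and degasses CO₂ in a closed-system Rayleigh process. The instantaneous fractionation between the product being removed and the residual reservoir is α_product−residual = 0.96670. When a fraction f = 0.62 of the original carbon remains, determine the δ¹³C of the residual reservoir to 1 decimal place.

Rayleigh residual: δ_res = (δ₀ + 1000)·f^(α−1) − 1000
α − 1 = -0.03330
f^(α−1) = 0.62^(-0.03330) = 1.016046
δ_res = (-3.5 + 1000) × 1.016046 − 1000 = 1012.490 − 1000 = 12.49‰

12.5‰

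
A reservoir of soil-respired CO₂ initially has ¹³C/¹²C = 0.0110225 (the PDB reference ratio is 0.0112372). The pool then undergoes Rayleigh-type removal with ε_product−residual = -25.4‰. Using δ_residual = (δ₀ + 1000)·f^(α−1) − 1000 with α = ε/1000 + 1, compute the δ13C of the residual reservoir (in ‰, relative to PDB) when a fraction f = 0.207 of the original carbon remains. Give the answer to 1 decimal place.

20.9‰

δ₀ = (0.0110225/0.0112372 − 1)×1000 = (0.980894 − 1)×1000 = -19.106‰
α − 1 = ε/1000 = -0.0254
f^(α−1) = 0.207^(-0.0254) = 1.040817
δ_res = (-19.106 + 1000) × 1.040817 − 1000 = 1020.931 − 1000 = 20.93‰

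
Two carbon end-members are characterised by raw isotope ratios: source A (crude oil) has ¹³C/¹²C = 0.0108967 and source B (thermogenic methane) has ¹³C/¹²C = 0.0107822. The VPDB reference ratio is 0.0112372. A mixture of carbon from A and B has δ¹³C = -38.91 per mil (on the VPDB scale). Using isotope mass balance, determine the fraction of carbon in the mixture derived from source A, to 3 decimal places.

δ_A = (0.0108967/0.0112372 − 1)×1000 = (0.969699 − 1)×1000 = -30.301 per mil
δ_B = (0.0107822/0.0112372 − 1)×1000 = (0.959509 − 1)×1000 = -40.491 per mil
f_A = (δ_mix − δ_B)/(δ_A − δ_B) = (-38.91 − (-40.491))/(-30.301 − (-40.491))
f_A = 1.581 / 10.189 = 0.1551

0.155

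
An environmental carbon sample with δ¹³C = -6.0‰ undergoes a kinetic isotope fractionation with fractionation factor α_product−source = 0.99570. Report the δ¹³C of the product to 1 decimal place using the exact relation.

δ_product = (δ_source + 1000)·α − 1000
δ_product = (-6.0 + 1000) × 0.99570 − 1000
δ_product = 989.726 − 1000 = -10.27‰

-10.3‰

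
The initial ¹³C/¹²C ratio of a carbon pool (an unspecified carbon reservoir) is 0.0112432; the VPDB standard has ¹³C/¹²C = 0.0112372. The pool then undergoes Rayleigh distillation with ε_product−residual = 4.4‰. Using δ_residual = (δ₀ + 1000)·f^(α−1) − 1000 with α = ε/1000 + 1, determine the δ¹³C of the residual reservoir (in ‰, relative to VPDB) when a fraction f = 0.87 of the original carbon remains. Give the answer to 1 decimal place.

-0.1‰

δ₀ = (0.0112432/0.0112372 − 1)×1000 = (1.000534 − 1)×1000 = 0.534‰
α − 1 = ε/1000 = 0.0044
f^(α−1) = 0.87^(0.0044) = 0.999387
δ_res = (0.534 + 1000) × 0.999387 − 1000 = 999.921 − 1000 = -0.08‰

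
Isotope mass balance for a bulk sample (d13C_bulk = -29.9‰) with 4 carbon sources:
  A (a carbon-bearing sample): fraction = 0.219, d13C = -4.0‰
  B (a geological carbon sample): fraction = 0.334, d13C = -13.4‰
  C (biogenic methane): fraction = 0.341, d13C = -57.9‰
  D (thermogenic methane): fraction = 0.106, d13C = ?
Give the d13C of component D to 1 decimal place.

Isotope mass balance: δ_bulk = Σ fᵢ·δᵢ.
-29.9 = 0.219×(-4.0) + 0.334×(-13.4) + 0.341×(-57.9) + 0.106×δ_D
0.106·δ_D = -29.9 − (-25.096) = -4.804
δ_D = -4.804 / 0.106 = -45.33‰

-45.3‰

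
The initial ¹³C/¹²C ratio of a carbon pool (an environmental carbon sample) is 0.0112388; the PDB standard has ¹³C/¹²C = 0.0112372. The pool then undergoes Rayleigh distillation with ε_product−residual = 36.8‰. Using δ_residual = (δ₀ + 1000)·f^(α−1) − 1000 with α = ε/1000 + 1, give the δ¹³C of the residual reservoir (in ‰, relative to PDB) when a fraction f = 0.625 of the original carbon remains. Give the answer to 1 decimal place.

-17.0‰

δ₀ = (0.0112388/0.0112372 − 1)×1000 = (1.000142 − 1)×1000 = 0.142‰
α − 1 = ε/1000 = 0.0368
f^(α−1) = 0.625^(0.0368) = 0.982853
δ_res = (0.142 + 1000) × 0.982853 − 1000 = 982.993 − 1000 = -17.01‰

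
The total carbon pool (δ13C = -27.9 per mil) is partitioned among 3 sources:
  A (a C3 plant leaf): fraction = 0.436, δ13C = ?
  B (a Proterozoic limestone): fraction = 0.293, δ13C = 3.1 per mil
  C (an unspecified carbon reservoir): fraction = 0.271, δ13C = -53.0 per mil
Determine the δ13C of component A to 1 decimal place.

-33.1 per mil

Isotope mass balance: δ_bulk = Σ fᵢ·δᵢ.
-27.9 = 0.436×δ_A + 0.293×(3.1) + 0.271×(-53.0)
0.436·δ_A = -27.9 − (-13.455) = -14.445
δ_A = -14.445 / 0.436 = -33.13 per mil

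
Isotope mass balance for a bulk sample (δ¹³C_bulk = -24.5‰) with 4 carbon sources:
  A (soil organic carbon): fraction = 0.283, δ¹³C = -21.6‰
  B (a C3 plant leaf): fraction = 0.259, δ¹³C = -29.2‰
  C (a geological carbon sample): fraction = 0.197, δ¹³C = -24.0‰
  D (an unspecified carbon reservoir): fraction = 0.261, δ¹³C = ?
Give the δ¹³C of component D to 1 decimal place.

Isotope mass balance: δ_bulk = Σ fᵢ·δᵢ.
-24.5 = 0.283×(-21.6) + 0.259×(-29.2) + 0.197×(-24.0) + 0.261×δ_D
0.261·δ_D = -24.5 − (-18.404) = -6.096
δ_D = -6.096 / 0.261 = -23.36‰

-23.4‰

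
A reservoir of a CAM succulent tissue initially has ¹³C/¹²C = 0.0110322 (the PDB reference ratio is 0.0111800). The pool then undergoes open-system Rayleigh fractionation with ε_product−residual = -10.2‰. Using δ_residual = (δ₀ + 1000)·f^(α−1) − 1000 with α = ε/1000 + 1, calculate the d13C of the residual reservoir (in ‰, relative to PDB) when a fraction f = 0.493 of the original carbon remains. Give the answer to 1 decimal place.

-6.1‰

δ₀ = (0.0110322/0.0111800 − 1)×1000 = (0.986780 − 1)×1000 = -13.220‰
α − 1 = ε/1000 = -0.0102
f^(α−1) = 0.493^(-0.0102) = 1.007240
δ_res = (-13.220 + 1000) × 1.007240 − 1000 = 993.924 − 1000 = -6.08‰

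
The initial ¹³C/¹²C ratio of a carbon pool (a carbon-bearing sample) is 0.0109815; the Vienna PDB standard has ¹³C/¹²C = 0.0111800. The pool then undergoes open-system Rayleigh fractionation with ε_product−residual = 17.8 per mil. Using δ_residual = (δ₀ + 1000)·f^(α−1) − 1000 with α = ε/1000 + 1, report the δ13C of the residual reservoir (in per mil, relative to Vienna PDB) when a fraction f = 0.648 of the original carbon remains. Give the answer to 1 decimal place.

-25.3 per mil

δ₀ = (0.0109815/0.0111800 − 1)×1000 = (0.982245 − 1)×1000 = -17.755 per mil
α − 1 = ε/1000 = 0.0178
f^(α−1) = 0.648^(0.0178) = 0.992307
δ_res = (-17.755 + 1000) × 0.992307 − 1000 = 974.689 − 1000 = -25.31 per mil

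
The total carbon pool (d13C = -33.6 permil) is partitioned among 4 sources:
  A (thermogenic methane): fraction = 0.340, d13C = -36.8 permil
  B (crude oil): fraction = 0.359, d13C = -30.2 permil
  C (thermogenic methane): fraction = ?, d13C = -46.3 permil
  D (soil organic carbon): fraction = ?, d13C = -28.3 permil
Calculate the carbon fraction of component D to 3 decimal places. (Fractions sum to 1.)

0.205

Let f_D and f_C be the unknown fractions; fractions sum to 1 so f_D + f_C = 0.301.
Mass balance: Σ fᵢ·δᵢ = δ_bulk ⇒ f_D·(-28.3) + f_C·(-46.3) = -33.6 − (-23.354) = -10.246
Substitute f_C = 0.301 − f_D:
f_D·(-28.3 − -46.3) = -10.246 − 0.301×(-46.3) = 3.690
f_D = 3.690 / 18.0 = 0.2050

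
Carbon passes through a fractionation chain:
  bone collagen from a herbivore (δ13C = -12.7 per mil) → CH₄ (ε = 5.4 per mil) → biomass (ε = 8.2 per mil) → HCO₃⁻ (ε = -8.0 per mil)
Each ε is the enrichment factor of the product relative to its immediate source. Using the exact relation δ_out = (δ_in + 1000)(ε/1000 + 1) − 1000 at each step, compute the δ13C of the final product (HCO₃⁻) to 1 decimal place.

-7.2 per mil

step 1: δ = (-12.70 + 1000)·(5.4/1000 + 1) − 1000 = -7.37 per mil
step 2: δ = (-7.37 + 1000)·(8.2/1000 + 1) − 1000 = 0.77 per mil
step 3: δ = (0.77 + 1000)·(-8.0/1000 + 1) − 1000 = -7.24 per mil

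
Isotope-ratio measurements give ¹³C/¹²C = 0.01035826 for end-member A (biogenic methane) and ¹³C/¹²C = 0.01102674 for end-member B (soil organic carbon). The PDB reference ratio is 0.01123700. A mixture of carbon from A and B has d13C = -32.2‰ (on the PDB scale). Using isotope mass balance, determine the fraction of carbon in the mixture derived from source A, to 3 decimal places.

0.227

δ_A = (0.01035826/0.01123700 − 1)×1000 = (0.921799 − 1)×1000 = -78.201‰
δ_B = (0.01102674/0.01123700 − 1)×1000 = (0.981289 − 1)×1000 = -18.711‰
f_A = (δ_mix − δ_B)/(δ_A − δ_B) = (-32.2 − (-18.711))/(-78.201 − (-18.711))
f_A = -13.489 / -59.489 = 0.2267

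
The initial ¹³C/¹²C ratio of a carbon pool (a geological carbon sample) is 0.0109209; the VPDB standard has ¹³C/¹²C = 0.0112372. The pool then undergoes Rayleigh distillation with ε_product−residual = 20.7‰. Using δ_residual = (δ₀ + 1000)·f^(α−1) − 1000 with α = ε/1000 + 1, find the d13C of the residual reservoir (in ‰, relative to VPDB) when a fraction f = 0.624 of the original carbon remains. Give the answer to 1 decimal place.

δ₀ = (0.0109209/0.0112372 − 1)×1000 = (0.971852 − 1)×1000 = -28.148‰
α − 1 = ε/1000 = 0.0207
f^(α−1) = 0.624^(0.0207) = 0.990285
δ_res = (-28.148 + 1000) × 0.990285 − 1000 = 962.411 − 1000 = -37.59‰

-37.6‰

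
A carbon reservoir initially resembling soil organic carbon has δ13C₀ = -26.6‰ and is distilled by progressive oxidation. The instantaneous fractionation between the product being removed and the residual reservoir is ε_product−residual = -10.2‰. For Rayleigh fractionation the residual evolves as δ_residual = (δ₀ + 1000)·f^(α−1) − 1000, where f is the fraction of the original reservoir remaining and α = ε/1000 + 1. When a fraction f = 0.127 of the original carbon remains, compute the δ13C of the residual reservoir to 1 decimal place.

-5.9‰

Rayleigh residual: δ_res = (δ₀ + 1000)·f^(α−1) − 1000
α = ε/1000 + 1 = 0.98980, so α − 1 = -0.01020
f^(α−1) = 0.127^(-0.01020) = 1.021271
δ_res = (-26.6 + 1000) × 1.021271 − 1000 = 994.106 − 1000 = -5.89‰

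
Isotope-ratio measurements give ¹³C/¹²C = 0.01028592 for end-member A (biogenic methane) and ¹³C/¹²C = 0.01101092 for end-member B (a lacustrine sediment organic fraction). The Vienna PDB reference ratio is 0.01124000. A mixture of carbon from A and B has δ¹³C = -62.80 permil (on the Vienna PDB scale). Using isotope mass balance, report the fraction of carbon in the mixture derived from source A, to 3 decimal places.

0.658

δ_A = (0.01028592/0.01124000 − 1)×1000 = (0.915117 − 1)×1000 = -84.883 permil
δ_B = (0.01101092/0.01124000 − 1)×1000 = (0.979619 − 1)×1000 = -20.381 permil
f_A = (δ_mix − δ_B)/(δ_A − δ_B) = (-62.80 − (-20.381))/(-84.883 − (-20.381))
f_A = -42.419 / -64.502 = 0.6576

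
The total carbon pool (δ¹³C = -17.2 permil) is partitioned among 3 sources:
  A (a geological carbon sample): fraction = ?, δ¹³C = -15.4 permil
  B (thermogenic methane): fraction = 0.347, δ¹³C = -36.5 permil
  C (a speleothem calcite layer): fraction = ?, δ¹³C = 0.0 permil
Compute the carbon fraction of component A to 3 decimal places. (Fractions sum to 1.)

Let f_A and f_C be the unknown fractions; fractions sum to 1 so f_A + f_C = 0.653.
Mass balance: Σ fᵢ·δᵢ = δ_bulk ⇒ f_A·(-15.4) + f_C·(-0.0) = -17.2 − (-12.665) = -4.534
Substitute f_C = 0.653 − f_A:
f_A·(-15.4 − -0.0) = -4.534 − 0.653×(-0.0) = -4.534
f_A = -4.534 / -15.4 = 0.2944

0.294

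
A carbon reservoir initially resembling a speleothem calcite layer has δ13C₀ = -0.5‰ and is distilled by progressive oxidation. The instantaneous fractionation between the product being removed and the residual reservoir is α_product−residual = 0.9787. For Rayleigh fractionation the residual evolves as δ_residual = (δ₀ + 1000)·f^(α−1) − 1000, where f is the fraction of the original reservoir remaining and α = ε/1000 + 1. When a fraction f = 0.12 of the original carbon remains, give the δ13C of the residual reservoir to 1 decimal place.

Rayleigh residual: δ_res = (δ₀ + 1000)·f^(α−1) − 1000
α − 1 = -0.02130
f^(α−1) = 0.12^(-0.02130) = 1.046197
δ_res = (-0.5 + 1000) × 1.046197 − 1000 = 1045.674 − 1000 = 45.67‰

45.7‰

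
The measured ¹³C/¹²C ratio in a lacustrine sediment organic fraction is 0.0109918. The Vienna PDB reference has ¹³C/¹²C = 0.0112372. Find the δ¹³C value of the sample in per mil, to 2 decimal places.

-21.84 per mil

δ¹³C = (R_sample / R_standard − 1) × 1000
R_sample / R_standard = 0.0109918 / 0.0112372 = 0.978162
δ¹³C = (0.978162 − 1) × 1000 = -21.838 per mil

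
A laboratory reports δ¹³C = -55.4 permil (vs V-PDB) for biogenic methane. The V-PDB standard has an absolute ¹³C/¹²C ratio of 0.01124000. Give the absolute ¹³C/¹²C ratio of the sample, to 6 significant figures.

0.0106173

R_sample = R_standard × (δ¹³C/1000 + 1)
R_sample = 0.01124000 × (-55.4/1000 + 1) = 0.01124000 × 0.944600
R_sample = 0.0106173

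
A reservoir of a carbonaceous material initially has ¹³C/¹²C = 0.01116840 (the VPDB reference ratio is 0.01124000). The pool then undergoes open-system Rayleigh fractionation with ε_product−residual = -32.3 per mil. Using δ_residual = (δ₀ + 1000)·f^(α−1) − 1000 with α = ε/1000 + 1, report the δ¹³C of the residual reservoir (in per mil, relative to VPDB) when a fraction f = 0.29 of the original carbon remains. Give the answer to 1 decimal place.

34.2 per mil

δ₀ = (0.01116840/0.01124000 − 1)×1000 = (0.993630 − 1)×1000 = -6.370 per mil
α − 1 = ε/1000 = -0.0323
f^(α−1) = 0.29^(-0.0323) = 1.040793
δ_res = (-6.370 + 1000) × 1.040793 − 1000 = 1034.163 − 1000 = 34.16 per mil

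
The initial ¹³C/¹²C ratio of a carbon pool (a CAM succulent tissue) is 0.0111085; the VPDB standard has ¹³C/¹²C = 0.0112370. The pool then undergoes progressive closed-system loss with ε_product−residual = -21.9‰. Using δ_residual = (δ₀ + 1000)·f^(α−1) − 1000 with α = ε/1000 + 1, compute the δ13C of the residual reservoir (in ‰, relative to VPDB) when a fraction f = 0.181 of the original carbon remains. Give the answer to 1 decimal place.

δ₀ = (0.0111085/0.0112370 − 1)×1000 = (0.988565 − 1)×1000 = -11.435‰
α − 1 = ε/1000 = -0.0219
f^(α−1) = 0.181^(-0.0219) = 1.038142
δ_res = (-11.435 + 1000) × 1.038142 − 1000 = 1026.271 − 1000 = 26.27‰

26.3‰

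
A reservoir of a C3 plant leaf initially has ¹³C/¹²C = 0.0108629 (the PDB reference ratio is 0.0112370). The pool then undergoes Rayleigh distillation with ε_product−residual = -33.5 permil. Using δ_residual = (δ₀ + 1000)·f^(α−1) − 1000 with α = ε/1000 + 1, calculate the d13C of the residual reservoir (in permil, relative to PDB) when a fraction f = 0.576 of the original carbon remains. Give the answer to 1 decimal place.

-15.3 permil

δ₀ = (0.0108629/0.0112370 − 1)×1000 = (0.966708 − 1)×1000 = -33.292 permil
α − 1 = ε/1000 = -0.0335
f^(α−1) = 0.576^(-0.0335) = 1.018652
δ_res = (-33.292 + 1000) × 1.018652 − 1000 = 984.739 − 1000 = -15.26 permil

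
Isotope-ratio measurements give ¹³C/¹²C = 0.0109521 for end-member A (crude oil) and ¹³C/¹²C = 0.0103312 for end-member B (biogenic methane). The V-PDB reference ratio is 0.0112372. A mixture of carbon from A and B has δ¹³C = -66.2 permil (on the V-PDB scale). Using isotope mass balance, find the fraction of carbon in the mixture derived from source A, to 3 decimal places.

δ_A = (0.0109521/0.0112372 − 1)×1000 = (0.974629 − 1)×1000 = -25.371 permil
δ_B = (0.0103312/0.0112372 − 1)×1000 = (0.919375 − 1)×1000 = -80.625 permil
f_A = (δ_mix − δ_B)/(δ_A − δ_B) = (-66.2 − (-80.625))/(-25.371 − (-80.625))
f_A = 14.425 / 55.254 = 0.2611

0.261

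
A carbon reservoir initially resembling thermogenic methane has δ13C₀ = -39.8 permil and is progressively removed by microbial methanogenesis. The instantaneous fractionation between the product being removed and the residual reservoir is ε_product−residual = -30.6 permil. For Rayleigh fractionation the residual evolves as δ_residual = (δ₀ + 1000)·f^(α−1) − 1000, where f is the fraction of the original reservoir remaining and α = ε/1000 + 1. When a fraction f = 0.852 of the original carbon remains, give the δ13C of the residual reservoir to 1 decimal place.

-35.1 permil

Rayleigh residual: δ_res = (δ₀ + 1000)·f^(α−1) − 1000
α = ε/1000 + 1 = 0.96940, so α − 1 = -0.03060
f^(α−1) = 0.852^(-0.03060) = 1.004913
δ_res = (-39.8 + 1000) × 1.004913 − 1000 = 964.918 − 1000 = -35.08 permil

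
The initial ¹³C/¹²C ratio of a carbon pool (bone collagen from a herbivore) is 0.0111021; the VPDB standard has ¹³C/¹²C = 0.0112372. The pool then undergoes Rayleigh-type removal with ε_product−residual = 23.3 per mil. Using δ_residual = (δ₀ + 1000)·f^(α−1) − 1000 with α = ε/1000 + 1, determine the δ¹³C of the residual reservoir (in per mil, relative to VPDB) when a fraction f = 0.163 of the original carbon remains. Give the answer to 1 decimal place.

-52.9 per mil

δ₀ = (0.0111021/0.0112372 − 1)×1000 = (0.987977 − 1)×1000 = -12.023 per mil
α − 1 = ε/1000 = 0.0233
f^(α−1) = 0.163^(0.0233) = 0.958614
δ_res = (-12.023 + 1000) × 0.958614 − 1000 = 947.089 − 1000 = -52.91 per mil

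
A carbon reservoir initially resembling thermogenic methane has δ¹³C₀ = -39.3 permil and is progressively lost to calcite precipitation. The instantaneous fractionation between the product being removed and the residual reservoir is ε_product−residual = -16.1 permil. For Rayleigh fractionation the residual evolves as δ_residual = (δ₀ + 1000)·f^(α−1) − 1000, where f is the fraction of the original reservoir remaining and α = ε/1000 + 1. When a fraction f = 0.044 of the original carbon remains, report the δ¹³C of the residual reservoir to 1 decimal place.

Rayleigh residual: δ_res = (δ₀ + 1000)·f^(α−1) − 1000
α = ε/1000 + 1 = 0.98390, so α − 1 = -0.01610
f^(α−1) = 0.044^(-0.01610) = 1.051575
δ_res = (-39.3 + 1000) × 1.051575 − 1000 = 1010.248 − 1000 = 10.25 permil

10.2 permil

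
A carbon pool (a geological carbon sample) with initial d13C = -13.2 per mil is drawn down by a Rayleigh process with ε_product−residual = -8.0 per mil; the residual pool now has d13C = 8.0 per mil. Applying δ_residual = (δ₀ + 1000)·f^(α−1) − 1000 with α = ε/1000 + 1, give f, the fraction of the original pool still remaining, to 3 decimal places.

0.070

α − 1 = ε/1000 = -0.0080
(δ_res + 1000)/(δ₀ + 1000) = (8.0 + 1000)/(-13.2 + 1000) = 1008.0/986.8 = 1.021484
f = 1.021484^(1/-0.0080) = exp(ln(1.021484)/-0.0080) = exp(0.02126/-0.0080)
f = exp(-2.6570) = 0.0702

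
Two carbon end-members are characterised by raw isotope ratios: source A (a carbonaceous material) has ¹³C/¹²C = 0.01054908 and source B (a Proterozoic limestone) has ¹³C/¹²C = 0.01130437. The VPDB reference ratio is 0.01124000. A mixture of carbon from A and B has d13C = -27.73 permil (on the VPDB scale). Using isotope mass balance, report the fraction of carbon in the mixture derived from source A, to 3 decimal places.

δ_A = (0.01054908/0.01124000 − 1)×1000 = (0.938530 − 1)×1000 = -61.470 permil
δ_B = (0.01130437/0.01124000 − 1)×1000 = (1.005727 − 1)×1000 = 5.727 permil
f_A = (δ_mix − δ_B)/(δ_A − δ_B) = (-27.73 − (5.727))/(-61.470 − (5.727))
f_A = -33.457 / -67.197 = 0.4979

0.498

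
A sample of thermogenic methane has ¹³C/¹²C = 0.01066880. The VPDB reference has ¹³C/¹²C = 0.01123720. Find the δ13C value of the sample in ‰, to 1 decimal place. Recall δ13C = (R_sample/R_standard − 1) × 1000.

δ13C = (R_sample / R_standard − 1) × 1000
R_sample / R_standard = 0.01066880 / 0.01123720 = 0.949418
δ13C = (0.949418 − 1) × 1000 = -50.58‰

-50.6‰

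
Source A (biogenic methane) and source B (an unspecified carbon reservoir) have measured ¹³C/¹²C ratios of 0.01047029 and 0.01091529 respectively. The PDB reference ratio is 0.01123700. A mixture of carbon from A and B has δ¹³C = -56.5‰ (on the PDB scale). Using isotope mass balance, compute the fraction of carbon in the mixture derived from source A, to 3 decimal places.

δ_A = (0.01047029/0.01123700 − 1)×1000 = (0.931769 − 1)×1000 = -68.231‰
δ_B = (0.01091529/0.01123700 − 1)×1000 = (0.971370 − 1)×1000 = -28.630‰
f_A = (δ_mix − δ_B)/(δ_A − δ_B) = (-56.5 − (-28.630))/(-68.231 − (-28.630))
f_A = -27.870 / -39.601 = 0.7038

0.704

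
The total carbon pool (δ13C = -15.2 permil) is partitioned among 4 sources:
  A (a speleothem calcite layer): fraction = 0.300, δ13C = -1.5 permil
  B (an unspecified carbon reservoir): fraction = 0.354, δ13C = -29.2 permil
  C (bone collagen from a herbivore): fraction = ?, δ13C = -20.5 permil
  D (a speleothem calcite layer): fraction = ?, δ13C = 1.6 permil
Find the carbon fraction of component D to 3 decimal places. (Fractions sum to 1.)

0.121

Let f_D and f_C be the unknown fractions; fractions sum to 1 so f_D + f_C = 0.346.
Mass balance: Σ fᵢ·δᵢ = δ_bulk ⇒ f_D·(1.6) + f_C·(-20.5) = -15.2 − (-10.787) = -4.413
Substitute f_C = 0.346 − f_D:
f_D·(1.6 − -20.5) = -4.413 − 0.346×(-20.5) = 2.680
f_D = 2.680 / 22.1 = 0.1213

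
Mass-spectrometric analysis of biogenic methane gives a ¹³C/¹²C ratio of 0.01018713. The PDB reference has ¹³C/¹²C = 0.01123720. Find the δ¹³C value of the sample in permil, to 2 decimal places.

-93.45 permil

δ¹³C = (R_sample / R_standard − 1) × 1000
R_sample / R_standard = 0.01018713 / 0.01123720 = 0.906554
δ¹³C = (0.906554 − 1) × 1000 = -93.446 permil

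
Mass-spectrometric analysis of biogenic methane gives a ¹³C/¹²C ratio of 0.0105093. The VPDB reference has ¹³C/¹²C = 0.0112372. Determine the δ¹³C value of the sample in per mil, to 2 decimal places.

-64.78 per mil

δ¹³C = (R_sample / R_standard − 1) × 1000
R_sample / R_standard = 0.0105093 / 0.0112372 = 0.935224
δ¹³C = (0.935224 − 1) × 1000 = -64.776 per mil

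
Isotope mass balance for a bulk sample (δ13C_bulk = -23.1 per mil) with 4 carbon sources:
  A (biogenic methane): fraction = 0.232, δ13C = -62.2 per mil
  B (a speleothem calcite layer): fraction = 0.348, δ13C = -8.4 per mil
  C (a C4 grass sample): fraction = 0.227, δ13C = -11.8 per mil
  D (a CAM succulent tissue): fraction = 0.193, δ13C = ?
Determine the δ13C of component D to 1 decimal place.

-15.9 per mil

Isotope mass balance: δ_bulk = Σ fᵢ·δᵢ.
-23.1 = 0.232×(-62.2) + 0.348×(-8.4) + 0.227×(-11.8) + 0.193×δ_D
0.193·δ_D = -23.1 − (-20.032) = -3.068
δ_D = -3.068 / 0.193 = -15.90 per mil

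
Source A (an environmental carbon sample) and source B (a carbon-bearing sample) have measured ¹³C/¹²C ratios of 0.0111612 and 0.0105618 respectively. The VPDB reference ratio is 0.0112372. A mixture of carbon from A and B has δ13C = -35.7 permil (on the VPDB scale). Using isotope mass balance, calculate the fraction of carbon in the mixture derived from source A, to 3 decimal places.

δ_A = (0.0111612/0.0112372 − 1)×1000 = (0.993237 − 1)×1000 = -6.763 permil
δ_B = (0.0105618/0.0112372 − 1)×1000 = (0.939896 − 1)×1000 = -60.104 permil
f_A = (δ_mix − δ_B)/(δ_A − δ_B) = (-35.7 − (-60.104))/(-6.763 − (-60.104))
f_A = 24.404 / 53.341 = 0.4575

0.458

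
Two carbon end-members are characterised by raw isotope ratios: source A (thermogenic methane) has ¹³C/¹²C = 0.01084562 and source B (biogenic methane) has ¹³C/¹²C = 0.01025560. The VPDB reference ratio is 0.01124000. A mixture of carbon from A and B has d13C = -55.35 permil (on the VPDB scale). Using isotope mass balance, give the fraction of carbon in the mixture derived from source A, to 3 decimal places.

δ_A = (0.01084562/0.01124000 − 1)×1000 = (0.964913 − 1)×1000 = -35.087 permil
δ_B = (0.01025560/0.01124000 − 1)×1000 = (0.912420 − 1)×1000 = -87.580 permil
f_A = (δ_mix − δ_B)/(δ_A − δ_B) = (-55.35 − (-87.580))/(-35.087 − (-87.580))
f_A = 32.230 / 52.493 = 0.6140

0.614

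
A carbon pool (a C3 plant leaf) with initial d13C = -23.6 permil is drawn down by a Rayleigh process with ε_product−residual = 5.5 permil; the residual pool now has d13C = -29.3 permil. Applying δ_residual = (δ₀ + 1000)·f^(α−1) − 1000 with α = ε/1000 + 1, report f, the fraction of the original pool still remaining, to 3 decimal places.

0.345

α − 1 = ε/1000 = 0.0055
(δ_res + 1000)/(δ₀ + 1000) = (-29.3 + 1000)/(-23.6 + 1000) = 970.7/976.4 = 0.994162
f = 0.994162^(1/0.0055) = exp(ln(0.994162)/0.0055) = exp(-0.00585/0.0055)
f = exp(-1.0645) = 0.3449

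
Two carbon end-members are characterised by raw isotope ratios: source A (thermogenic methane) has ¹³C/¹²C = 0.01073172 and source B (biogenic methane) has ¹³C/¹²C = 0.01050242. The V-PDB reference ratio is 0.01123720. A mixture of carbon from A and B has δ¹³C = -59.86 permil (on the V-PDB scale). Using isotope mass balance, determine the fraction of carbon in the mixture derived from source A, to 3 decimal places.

δ_A = (0.01073172/0.01123720 − 1)×1000 = (0.955017 − 1)×1000 = -44.983 permil
δ_B = (0.01050242/0.01123720 − 1)×1000 = (0.934612 − 1)×1000 = -65.388 permil
f_A = (δ_mix − δ_B)/(δ_A − δ_B) = (-59.86 − (-65.388))/(-44.983 − (-65.388))
f_A = 5.528 / 20.405 = 0.2709

0.271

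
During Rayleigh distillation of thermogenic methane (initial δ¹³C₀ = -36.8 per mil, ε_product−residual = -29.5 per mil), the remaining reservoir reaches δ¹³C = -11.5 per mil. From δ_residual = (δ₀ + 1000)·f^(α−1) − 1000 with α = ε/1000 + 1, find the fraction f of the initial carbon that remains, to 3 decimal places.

0.415

α − 1 = ε/1000 = -0.0295
(δ_res + 1000)/(δ₀ + 1000) = (-11.5 + 1000)/(-36.8 + 1000) = 988.5/963.2 = 1.026267
f = 1.026267^(1/-0.0295) = exp(ln(1.026267)/-0.0295) = exp(0.02593/-0.0295)
f = exp(-0.8789) = 0.4152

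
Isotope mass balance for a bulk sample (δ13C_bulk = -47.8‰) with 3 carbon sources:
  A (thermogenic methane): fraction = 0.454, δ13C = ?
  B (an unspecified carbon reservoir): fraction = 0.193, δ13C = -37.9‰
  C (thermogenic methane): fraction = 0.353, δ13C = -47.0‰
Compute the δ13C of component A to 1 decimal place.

Isotope mass balance: δ_bulk = Σ fᵢ·δᵢ.
-47.8 = 0.454×δ_A + 0.193×(-37.9) + 0.353×(-47.0)
0.454·δ_A = -47.8 − (-23.906) = -23.894
δ_A = -23.894 / 0.454 = -52.63‰

-52.6‰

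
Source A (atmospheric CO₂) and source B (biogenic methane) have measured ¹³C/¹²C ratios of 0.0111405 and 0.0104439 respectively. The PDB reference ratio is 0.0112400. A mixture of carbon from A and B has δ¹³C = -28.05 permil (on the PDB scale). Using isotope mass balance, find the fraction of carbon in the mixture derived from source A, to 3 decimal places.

0.690

δ_A = (0.0111405/0.0112400 − 1)×1000 = (0.991148 − 1)×1000 = -8.852 permil
δ_B = (0.0104439/0.0112400 − 1)×1000 = (0.929173 − 1)×1000 = -70.827 permil
f_A = (δ_mix − δ_B)/(δ_A − δ_B) = (-28.05 − (-70.827))/(-8.852 − (-70.827))
f_A = 42.777 / 61.975 = 0.6902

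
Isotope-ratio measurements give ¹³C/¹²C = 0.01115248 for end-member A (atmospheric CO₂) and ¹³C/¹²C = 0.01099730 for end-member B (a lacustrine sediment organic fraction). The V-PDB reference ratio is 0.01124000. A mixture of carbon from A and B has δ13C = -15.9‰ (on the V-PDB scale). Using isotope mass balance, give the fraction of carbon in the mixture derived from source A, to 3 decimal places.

0.412

δ_A = (0.01115248/0.01124000 − 1)×1000 = (0.992214 − 1)×1000 = -7.786‰
δ_B = (0.01099730/0.01124000 − 1)×1000 = (0.978407 − 1)×1000 = -21.593‰
f_A = (δ_mix − δ_B)/(δ_A − δ_B) = (-15.9 − (-21.593))/(-7.786 − (-21.593))
f_A = 5.693 / 13.806 = 0.4123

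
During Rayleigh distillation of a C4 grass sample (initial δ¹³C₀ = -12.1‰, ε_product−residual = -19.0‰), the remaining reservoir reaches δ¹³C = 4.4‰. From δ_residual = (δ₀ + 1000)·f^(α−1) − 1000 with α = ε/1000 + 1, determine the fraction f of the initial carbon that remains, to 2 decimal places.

α − 1 = ε/1000 = -0.0190
(δ_res + 1000)/(δ₀ + 1000) = (4.4 + 1000)/(-12.1 + 1000) = 1004.4/987.9 = 1.016702
f = 1.016702^(1/-0.0190) = exp(ln(1.016702)/-0.0190) = exp(0.01656/-0.0190)
f = exp(-0.8718) = 0.4182

0.42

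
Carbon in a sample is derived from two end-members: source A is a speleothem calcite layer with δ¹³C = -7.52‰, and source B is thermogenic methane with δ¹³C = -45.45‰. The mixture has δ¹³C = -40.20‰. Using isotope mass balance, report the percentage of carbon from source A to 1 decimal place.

δ_mix = f_A·δ_A + (1 − f_A)·δ_B  ⇒  f_A = (δ_mix − δ_B)/(δ_A − δ_B)
f_A = (-40.20 − (-45.45)) / (-7.52 − (-45.45))
f_A = 5.25 / 37.93 = 0.1384

13.8%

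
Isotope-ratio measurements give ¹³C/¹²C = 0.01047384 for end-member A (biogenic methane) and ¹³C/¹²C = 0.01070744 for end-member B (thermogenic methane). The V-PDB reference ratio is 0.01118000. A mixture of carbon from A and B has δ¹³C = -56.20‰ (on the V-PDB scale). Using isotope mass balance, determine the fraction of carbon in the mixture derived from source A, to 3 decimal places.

0.667

δ_A = (0.01047384/0.01118000 − 1)×1000 = (0.936837 − 1)×1000 = -63.163‰
δ_B = (0.01070744/0.01118000 − 1)×1000 = (0.957732 − 1)×1000 = -42.268‰
f_A = (δ_mix − δ_B)/(δ_A − δ_B) = (-56.20 − (-42.268))/(-63.163 − (-42.268))
f_A = -13.932 / -20.894 = 0.6668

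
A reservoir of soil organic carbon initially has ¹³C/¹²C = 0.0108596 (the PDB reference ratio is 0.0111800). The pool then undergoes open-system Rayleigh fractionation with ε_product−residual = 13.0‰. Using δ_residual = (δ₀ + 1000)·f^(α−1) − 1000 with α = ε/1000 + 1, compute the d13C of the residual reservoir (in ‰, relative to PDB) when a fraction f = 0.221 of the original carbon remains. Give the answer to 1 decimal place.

-47.5‰

δ₀ = (0.0108596/0.0111800 − 1)×1000 = (0.971342 − 1)×1000 = -28.658‰
α − 1 = ε/1000 = 0.0130
f^(α−1) = 0.221^(0.0130) = 0.980567
δ_res = (-28.658 + 1000) × 0.980567 − 1000 = 952.465 − 1000 = -47.53‰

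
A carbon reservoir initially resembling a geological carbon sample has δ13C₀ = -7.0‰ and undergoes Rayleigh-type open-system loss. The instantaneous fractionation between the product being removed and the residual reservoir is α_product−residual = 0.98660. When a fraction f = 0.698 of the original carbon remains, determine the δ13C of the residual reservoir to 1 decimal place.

-2.2‰

Rayleigh residual: δ_res = (δ₀ + 1000)·f^(α−1) − 1000
α − 1 = -0.01340
f^(α−1) = 0.698^(-0.01340) = 1.004829
δ_res = (-7.0 + 1000) × 1.004829 − 1000 = 997.796 − 1000 = -2.20‰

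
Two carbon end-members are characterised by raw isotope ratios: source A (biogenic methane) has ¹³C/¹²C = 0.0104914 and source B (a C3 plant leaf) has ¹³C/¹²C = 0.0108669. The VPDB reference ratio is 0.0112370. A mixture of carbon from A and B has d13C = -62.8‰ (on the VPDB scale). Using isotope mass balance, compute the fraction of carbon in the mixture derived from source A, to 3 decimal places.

δ_A = (0.0104914/0.0112370 − 1)×1000 = (0.933648 − 1)×1000 = -66.352‰
δ_B = (0.0108669/0.0112370 − 1)×1000 = (0.967064 − 1)×1000 = -32.936‰
f_A = (δ_mix − δ_B)/(δ_A − δ_B) = (-62.8 − (-32.936))/(-66.352 − (-32.936))
f_A = -29.864 / -33.416 = 0.8937

0.894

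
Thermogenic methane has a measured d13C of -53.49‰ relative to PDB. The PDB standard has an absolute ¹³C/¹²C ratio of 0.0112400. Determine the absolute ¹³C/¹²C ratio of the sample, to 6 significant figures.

R_sample = R_standard × (d13C/1000 + 1)
R_sample = 0.0112400 × (-53.49/1000 + 1) = 0.0112400 × 0.946510
R_sample = 0.0106388

0.0106388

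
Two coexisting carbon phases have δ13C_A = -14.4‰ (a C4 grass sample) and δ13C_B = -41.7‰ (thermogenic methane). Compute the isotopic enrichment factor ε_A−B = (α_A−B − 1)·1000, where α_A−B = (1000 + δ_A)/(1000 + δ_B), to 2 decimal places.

28.49‰

α_A−B = (1000 + -14.4) / (1000 + -41.7) = 985.6 / 958.3 = 1.028488
ε_A−B = (1.028488 − 1) × 1000 = 28.488‰
(The approximation ε ≈ δ_A − δ_B would give 27.3‰.)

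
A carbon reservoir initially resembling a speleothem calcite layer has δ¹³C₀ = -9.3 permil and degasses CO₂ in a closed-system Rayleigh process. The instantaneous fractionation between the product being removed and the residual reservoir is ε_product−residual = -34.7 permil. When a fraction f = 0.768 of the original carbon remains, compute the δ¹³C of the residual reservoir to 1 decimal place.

-0.2 permil

Rayleigh residual: δ_res = (δ₀ + 1000)·f^(α−1) − 1000
α = ε/1000 + 1 = 0.96530, so α − 1 = -0.03470
f^(α−1) = 0.768^(-0.03470) = 1.009202
δ_res = (-9.3 + 1000) × 1.009202 − 1000 = 999.816 − 1000 = -0.18 permil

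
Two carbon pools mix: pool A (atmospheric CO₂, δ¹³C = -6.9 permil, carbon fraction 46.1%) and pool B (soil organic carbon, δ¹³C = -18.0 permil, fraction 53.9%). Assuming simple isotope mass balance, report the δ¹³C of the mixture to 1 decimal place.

δ_mix = f_A·δ_A + f_B·δ_B
δ_mix = 0.461 × (-6.9) + 0.539 × (-18.0)
δ_mix = -3.18 + -9.70 = -12.88 permil

-12.9 permil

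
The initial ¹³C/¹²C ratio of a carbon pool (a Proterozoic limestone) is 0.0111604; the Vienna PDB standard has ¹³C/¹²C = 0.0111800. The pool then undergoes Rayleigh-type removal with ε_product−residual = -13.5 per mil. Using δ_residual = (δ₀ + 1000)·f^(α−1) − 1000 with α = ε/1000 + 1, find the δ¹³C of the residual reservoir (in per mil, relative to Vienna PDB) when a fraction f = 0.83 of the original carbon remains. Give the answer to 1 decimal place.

δ₀ = (0.0111604/0.0111800 − 1)×1000 = (0.998247 − 1)×1000 = -1.753 per mil
α − 1 = ε/1000 = -0.0135
f^(α−1) = 0.83^(-0.0135) = 1.002519
δ_res = (-1.753 + 1000) × 1.002519 − 1000 = 1000.761 − 1000 = 0.76 per mil

0.8 per mil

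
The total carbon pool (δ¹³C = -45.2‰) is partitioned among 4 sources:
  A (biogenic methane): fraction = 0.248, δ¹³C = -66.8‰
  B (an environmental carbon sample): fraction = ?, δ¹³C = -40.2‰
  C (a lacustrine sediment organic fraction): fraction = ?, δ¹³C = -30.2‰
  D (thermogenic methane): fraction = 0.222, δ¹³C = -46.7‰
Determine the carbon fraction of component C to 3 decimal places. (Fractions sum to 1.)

Let f_C and f_B be the unknown fractions; fractions sum to 1 so f_C + f_B = 0.530.
Mass balance: Σ fᵢ·δᵢ = δ_bulk ⇒ f_C·(-30.2) + f_B·(-40.2) = -45.2 − (-26.934) = -18.266
Substitute f_B = 0.530 − f_C:
f_C·(-30.2 − -40.2) = -18.266 − 0.530×(-40.2) = 3.040
f_C = 3.040 / 10.0 = 0.3040

0.304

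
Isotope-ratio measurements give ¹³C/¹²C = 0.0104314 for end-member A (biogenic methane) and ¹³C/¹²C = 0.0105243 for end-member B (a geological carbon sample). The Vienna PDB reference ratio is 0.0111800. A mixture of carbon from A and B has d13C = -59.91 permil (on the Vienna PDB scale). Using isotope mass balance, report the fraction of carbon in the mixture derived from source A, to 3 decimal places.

0.152

δ_A = (0.0104314/0.0111800 − 1)×1000 = (0.933041 − 1)×1000 = -66.959 permil
δ_B = (0.0105243/0.0111800 − 1)×1000 = (0.941351 − 1)×1000 = -58.649 permil
f_A = (δ_mix − δ_B)/(δ_A − δ_B) = (-59.91 − (-58.649))/(-66.959 − (-58.649))
f_A = -1.261 / -8.309 = 0.1517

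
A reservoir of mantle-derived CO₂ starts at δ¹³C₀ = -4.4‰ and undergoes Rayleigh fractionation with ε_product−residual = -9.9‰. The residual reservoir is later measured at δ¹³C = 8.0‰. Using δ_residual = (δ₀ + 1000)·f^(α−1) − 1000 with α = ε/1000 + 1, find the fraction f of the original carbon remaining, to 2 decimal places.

0.29

α − 1 = ε/1000 = -0.0099
(δ_res + 1000)/(δ₀ + 1000) = (8.0 + 1000)/(-4.4 + 1000) = 1008.0/995.6 = 1.012455
f = 1.012455^(1/-0.0099) = exp(ln(1.012455)/-0.0099) = exp(0.01238/-0.0099)
f = exp(-1.2503) = 0.2864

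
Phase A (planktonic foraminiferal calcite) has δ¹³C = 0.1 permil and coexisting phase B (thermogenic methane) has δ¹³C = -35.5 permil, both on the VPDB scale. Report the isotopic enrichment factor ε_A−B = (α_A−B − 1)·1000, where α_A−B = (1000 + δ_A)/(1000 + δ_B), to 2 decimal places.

α_A−B = (1000 + 0.1) / (1000 + -35.5) = 1000.1 / 964.5 = 1.036910
ε_A−B = (1.036910 − 1) × 1000 = 36.910 permil
(The approximation ε ≈ δ_A − δ_B would give 35.6 permil.)

36.91 permil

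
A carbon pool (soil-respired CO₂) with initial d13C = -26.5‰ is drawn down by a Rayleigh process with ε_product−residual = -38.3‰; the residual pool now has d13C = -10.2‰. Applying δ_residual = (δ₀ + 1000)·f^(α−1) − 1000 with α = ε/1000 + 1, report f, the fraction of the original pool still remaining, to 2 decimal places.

0.65

α − 1 = ε/1000 = -0.0383
(δ_res + 1000)/(δ₀ + 1000) = (-10.2 + 1000)/(-26.5 + 1000) = 989.8/973.5 = 1.016744
f = 1.016744^(1/-0.0383) = exp(ln(1.016744)/-0.0383) = exp(0.01661/-0.0383)
f = exp(-0.4336) = 0.6482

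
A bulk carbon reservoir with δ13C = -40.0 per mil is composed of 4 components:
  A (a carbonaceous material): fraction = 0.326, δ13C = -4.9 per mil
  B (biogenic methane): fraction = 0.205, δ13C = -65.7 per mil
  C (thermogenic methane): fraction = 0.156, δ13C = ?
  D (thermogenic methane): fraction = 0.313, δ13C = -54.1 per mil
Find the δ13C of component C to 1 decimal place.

-51.3 per mil

Isotope mass balance: δ_bulk = Σ fᵢ·δᵢ.
-40.0 = 0.326×(-4.9) + 0.205×(-65.7) + 0.156×δ_C + 0.313×(-54.1)
0.156·δ_C = -40.0 − (-31.999) = -8.001
δ_C = -8.001 / 0.156 = -51.29 per mil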